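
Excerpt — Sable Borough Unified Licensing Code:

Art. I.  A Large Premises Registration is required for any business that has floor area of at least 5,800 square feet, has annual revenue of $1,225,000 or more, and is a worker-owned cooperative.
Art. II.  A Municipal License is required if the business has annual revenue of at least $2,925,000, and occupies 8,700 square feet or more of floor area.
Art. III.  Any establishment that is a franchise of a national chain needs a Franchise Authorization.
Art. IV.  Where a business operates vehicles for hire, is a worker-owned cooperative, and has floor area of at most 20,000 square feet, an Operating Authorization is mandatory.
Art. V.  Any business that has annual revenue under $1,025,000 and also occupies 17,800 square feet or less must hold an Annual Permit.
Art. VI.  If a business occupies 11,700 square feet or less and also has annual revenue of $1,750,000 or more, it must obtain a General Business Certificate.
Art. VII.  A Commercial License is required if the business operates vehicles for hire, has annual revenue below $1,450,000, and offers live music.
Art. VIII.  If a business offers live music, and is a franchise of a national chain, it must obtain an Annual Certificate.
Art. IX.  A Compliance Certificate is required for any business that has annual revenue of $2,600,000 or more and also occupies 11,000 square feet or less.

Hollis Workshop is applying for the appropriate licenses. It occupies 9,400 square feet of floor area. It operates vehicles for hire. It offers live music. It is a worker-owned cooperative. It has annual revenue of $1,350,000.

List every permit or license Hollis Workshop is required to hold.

Art. I. floor area 9,400 square feet ≥ 5,800 square feet; revenue $1,350,000 ≥ $1,225,000; is a worker-owned cooperative → Large Premises Registration required.
Art. II. revenue $1,350,000 < $2,925,000; floor area 9,400 square feet ≥ 8,700 square feet → Municipal License not required.
Art. III. is a worker-owned cooperative (not: is a franchise of a national chain) → Franchise Authorization not required.
Art. IV. operates vehicles for hire; is a worker-owned cooperative; floor area 9,400 square feet ≤ 20,000 square feet → Operating Authorization required.
Art. V. revenue $1,350,000 ≥ $1,025,000; floor area 9,400 square feet ≤ 17,800 square feet → Annual Permit not required.
Art. VI. floor area 9,400 square feet ≤ 11,700 square feet; revenue $1,350,000 < $1,750,000 → General Business Certificate not required.
Art. VII. operates vehicles for hire; revenue $1,350,000 < $1,450,000; offers live music → Commercial License required.
Art. VIII. offers live music; is a worker-owned cooperative (not: is a franchise of a national chain) → Annual Certificate not required.
Art. IX. revenue $1,350,000 < $2,600,000; floor area 9,400 square feet ≤ 11,000 square feet → Compliance Certificate not required.

Commercial License, Large Premises Registration, Operating Authorization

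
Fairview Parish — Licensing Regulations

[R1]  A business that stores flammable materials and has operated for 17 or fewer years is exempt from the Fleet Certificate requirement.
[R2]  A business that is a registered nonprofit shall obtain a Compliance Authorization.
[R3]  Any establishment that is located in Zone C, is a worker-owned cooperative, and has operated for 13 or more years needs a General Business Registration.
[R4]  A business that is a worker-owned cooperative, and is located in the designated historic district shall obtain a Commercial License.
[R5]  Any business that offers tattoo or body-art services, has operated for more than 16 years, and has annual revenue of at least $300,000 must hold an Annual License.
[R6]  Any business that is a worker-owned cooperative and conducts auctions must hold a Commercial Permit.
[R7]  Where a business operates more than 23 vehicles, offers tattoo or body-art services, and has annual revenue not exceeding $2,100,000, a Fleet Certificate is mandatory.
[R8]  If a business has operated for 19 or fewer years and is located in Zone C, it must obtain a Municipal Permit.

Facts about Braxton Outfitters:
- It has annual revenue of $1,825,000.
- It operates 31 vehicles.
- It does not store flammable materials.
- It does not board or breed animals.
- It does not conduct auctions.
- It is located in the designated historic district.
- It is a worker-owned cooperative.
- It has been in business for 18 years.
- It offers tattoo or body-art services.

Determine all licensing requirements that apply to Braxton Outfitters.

Annual License, Commercial License, Fleet Certificate

[R1] does not store flammable materials; years in business 18 > 17 → Fleet Certificate exemption does not apply.
[R2] is a worker-owned cooperative (not: is a registered nonprofit) → Compliance Authorization not required.
[R3] is located in the designated historic district (not: is located in Zone C); is a worker-owned cooperative; years in business 18 ≥ 13 → General Business Registration not required.
[R4] is a worker-owned cooperative; is located in the designated historic district → Commercial License required.
[R5] offers tattoo or body-art services; years in business 18 > 16; revenue $1,825,000 ≥ $300,000 → Annual License required.
[R6] is a worker-owned cooperative; does not conduct auctions → Commercial Permit not required.
[R7] vehicles 31 > 23; offers tattoo or body-art services; revenue $1,825,000 ≤ $2,100,000 → Fleet Certificate required.
[R8] years in business 18 ≤ 19; is located in the designated historic district (not: is located in Zone C) → Municipal Permit not required.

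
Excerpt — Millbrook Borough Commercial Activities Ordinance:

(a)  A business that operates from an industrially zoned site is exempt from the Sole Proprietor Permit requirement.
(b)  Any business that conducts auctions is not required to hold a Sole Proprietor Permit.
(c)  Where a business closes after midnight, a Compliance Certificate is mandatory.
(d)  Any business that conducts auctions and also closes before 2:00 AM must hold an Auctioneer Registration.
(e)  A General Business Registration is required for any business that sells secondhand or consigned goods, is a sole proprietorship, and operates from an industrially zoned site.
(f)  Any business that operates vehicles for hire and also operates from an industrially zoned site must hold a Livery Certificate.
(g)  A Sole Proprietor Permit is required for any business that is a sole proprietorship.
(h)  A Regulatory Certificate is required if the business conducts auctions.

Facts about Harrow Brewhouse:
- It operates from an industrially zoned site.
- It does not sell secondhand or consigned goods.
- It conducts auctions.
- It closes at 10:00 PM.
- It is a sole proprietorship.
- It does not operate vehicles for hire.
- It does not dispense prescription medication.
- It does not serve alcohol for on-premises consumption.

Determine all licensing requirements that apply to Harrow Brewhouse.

(a) operates from an industrially zoned site → exempt from Sole Proprietor Permit.
(b) conducts auctions → exempt from Sole Proprietor Permit.
(c) closes 10:00 PM, at/before midnight → Compliance Certificate not required.
(d) conducts auctions; closes 10:00 PM, at/before 2:00 AM → Auctioneer Registration required.
(e) does not sell secondhand or consigned goods; is a sole proprietorship; operates from an industrially zoned site → General Business Registration not required.
(f) does not operate vehicles for hire; operates from an industrially zoned site → Livery Certificate not required.
(g) is a sole proprietorship → Sole Proprietor Permit required.
(h) conducts auctions → Regulatory Certificate required.

Auctioneer Registration, Regulatory Certificate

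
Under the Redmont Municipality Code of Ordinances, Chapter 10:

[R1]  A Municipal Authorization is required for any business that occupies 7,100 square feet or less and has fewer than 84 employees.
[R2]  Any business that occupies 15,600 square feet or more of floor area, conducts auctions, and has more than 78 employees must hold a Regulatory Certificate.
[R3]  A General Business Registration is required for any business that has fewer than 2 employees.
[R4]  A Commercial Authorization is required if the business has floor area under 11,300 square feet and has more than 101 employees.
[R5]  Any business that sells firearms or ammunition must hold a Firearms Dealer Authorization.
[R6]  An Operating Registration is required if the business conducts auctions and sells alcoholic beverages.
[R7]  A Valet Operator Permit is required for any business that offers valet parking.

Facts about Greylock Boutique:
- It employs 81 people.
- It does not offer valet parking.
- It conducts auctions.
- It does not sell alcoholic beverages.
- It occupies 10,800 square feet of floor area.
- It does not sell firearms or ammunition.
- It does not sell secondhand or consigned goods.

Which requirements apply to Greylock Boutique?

None

[R1] floor area 10,800 square feet > 7,100 square feet; employees 81 < 84 → Municipal Authorization not required.
[R2] floor area 10,800 square feet < 15,600 square feet; conducts auctions; employees 81 > 78 → Regulatory Certificate not required.
[R3] employees 81 ≥ 2 → General Business Registration not required.
[R4] floor area 10,800 square feet < 11,300 square feet; employees 81 ≤ 101 → Commercial Authorization not required.
[R5] does not sell firearms or ammunition → Firearms Dealer Authorization not required.
[R6] conducts auctions; does not sell alcoholic beverages → Operating Registration not required.
[R7] does not offer valet parking → Valet Operator Permit not required.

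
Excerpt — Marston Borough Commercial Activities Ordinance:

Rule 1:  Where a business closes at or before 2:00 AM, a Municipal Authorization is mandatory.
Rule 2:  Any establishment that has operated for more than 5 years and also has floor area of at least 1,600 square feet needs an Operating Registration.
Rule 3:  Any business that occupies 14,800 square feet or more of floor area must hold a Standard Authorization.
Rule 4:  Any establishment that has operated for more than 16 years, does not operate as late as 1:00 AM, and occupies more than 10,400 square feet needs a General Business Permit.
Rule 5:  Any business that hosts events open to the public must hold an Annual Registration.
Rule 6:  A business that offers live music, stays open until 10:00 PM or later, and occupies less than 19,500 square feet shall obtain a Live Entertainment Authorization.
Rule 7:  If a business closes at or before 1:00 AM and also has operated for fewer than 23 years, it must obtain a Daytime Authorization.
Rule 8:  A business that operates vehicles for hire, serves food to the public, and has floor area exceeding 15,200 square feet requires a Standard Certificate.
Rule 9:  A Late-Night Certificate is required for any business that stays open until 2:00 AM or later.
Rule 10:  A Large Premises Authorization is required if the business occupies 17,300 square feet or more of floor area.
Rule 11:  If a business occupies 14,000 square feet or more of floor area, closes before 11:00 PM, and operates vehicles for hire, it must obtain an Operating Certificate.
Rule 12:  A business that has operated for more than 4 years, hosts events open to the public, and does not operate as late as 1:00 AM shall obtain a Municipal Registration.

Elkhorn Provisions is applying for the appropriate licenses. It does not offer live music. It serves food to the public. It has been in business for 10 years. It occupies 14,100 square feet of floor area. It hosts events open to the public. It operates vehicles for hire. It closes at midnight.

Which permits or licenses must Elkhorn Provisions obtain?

Rule 1: closes midnight, at/before 2:00 AM → Municipal Authorization required.
Rule 2: years in business 10 > 5; floor area 14,100 square feet ≥ 1,600 square feet → Operating Registration required.
Rule 3: floor area 14,100 square feet < 14,800 square feet → Standard Authorization not required.
Rule 4: years in business 10 ≤ 16; closes midnight, at/before 1:00 AM; floor area 14,100 square feet > 10,400 square feet → General Business Permit not required.
Rule 5: hosts events open to the public → Annual Registration required.
Rule 6: does not offer live music; closes midnight, after 10:00 PM; floor area 14,100 square feet < 19,500 square feet → Live Entertainment Authorization not required.
Rule 7: closes midnight, at/before 1:00 AM; years in business 10 < 23 → Daytime Authorization required.
Rule 8: operates vehicles for hire; serves food to the public; floor area 14,100 square feet ≤ 15,200 square feet → Standard Certificate not required.
Rule 9: closes midnight, at/before 2:00 AM → Late-Night Certificate not required.
Rule 10: floor area 14,100 square feet < 17,300 square feet → Large Premises Authorization not required.
Rule 11: floor area 14,100 square feet ≥ 14,000 square feet; closes midnight, after 11:00 PM; operates vehicles for hire → Operating Certificate not required.
Rule 12: years in business 10 > 4; hosts events open to the public; closes midnight, at/before 1:00 AM → Municipal Registration required.

Annual Registration, Daytime Authorization, Municipal Authorization, Municipal Registration, Operating Registration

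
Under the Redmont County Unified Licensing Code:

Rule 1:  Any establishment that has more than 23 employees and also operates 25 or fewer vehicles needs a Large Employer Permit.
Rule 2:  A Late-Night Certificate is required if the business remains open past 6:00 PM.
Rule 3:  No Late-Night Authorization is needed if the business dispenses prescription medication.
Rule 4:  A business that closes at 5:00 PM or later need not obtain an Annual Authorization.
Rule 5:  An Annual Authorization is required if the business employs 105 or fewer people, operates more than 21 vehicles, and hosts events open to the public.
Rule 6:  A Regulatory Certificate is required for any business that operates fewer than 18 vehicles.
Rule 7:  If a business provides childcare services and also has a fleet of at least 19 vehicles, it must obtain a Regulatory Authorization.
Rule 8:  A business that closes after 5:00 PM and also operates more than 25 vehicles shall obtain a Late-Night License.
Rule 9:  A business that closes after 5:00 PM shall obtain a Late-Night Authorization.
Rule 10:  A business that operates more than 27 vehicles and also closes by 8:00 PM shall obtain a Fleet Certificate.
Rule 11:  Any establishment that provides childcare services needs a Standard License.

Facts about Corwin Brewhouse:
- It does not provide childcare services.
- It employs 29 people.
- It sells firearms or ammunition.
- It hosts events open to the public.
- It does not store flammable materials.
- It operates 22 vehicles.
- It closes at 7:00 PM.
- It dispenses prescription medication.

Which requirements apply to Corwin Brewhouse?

Rule 1: employees 29 > 23; vehicles 22 ≤ 25 → Large Employer Permit required.
Rule 2: closes 7:00 PM, after 6:00 PM → Late-Night Certificate required.
Rule 3: dispenses prescription medication → exempt from Late-Night Authorization.
Rule 4: closes 7:00 PM, after 5:00 PM → exempt from Annual Authorization.
Rule 5: employees 29 ≤ 105; vehicles 22 > 21; hosts events open to the public → Annual Authorization required.
Rule 6: vehicles 22 ≥ 18 → Regulatory Certificate not required.
Rule 7: does not provide childcare services; vehicles 22 ≥ 19 → Regulatory Authorization not required.
Rule 8: closes 7:00 PM, after 5:00 PM; vehicles 22 ≤ 25 → Late-Night License not required.
Rule 9: closes 7:00 PM, after 5:00 PM → Late-Night Authorization required.
Rule 10: vehicles 22 ≤ 27; closes 7:00 PM, at/before 8:00 PM → Fleet Certificate not required.
Rule 11: does not provide childcare services → Standard License not required.

Large Employer Permit, Late-Night Certificate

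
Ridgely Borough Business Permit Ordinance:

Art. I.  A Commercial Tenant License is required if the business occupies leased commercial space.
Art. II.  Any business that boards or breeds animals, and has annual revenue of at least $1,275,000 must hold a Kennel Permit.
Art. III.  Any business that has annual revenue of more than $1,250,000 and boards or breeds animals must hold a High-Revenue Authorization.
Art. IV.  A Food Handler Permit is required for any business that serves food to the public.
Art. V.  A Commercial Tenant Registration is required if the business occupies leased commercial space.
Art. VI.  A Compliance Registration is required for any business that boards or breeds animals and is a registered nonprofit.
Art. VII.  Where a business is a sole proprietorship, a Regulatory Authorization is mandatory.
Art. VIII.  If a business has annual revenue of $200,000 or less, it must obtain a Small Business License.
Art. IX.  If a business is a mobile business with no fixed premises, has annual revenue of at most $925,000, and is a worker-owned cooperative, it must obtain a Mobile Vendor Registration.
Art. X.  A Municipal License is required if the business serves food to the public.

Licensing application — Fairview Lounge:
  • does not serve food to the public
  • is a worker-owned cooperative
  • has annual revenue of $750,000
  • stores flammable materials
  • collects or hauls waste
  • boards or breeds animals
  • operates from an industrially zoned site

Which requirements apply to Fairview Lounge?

Art. I. operates from an industrially zoned site (not: occupies leased commercial space) → Commercial Tenant License not required.
Art. II. boards or breeds animals; revenue $750,000 < $1,275,000 → Kennel Permit not required.
Art. III. revenue $750,000 ≤ $1,250,000; boards or breeds animals → High-Revenue Authorization not required.
Art. IV. does not serve food to the public → Food Handler Permit not required.
Art. V. operates from an industrially zoned site (not: occupies leased commercial space) → Commercial Tenant Registration not required.
Art. VI. boards or breeds animals; is a worker-owned cooperative (not: is a registered nonprofit) → Compliance Registration not required.
Art. VII. is a worker-owned cooperative (not: is a sole proprietorship) → Regulatory Authorization not required.
Art. VIII. revenue $750,000 > $200,000 → Small Business License not required.
Art. IX. operates from an industrially zoned site (not: is a mobile business with no fixed premises); revenue $750,000 ≤ $925,000; is a worker-owned cooperative → Mobile Vendor Registration not required.
Art. X. does not serve food to the public → Municipal License not required.

None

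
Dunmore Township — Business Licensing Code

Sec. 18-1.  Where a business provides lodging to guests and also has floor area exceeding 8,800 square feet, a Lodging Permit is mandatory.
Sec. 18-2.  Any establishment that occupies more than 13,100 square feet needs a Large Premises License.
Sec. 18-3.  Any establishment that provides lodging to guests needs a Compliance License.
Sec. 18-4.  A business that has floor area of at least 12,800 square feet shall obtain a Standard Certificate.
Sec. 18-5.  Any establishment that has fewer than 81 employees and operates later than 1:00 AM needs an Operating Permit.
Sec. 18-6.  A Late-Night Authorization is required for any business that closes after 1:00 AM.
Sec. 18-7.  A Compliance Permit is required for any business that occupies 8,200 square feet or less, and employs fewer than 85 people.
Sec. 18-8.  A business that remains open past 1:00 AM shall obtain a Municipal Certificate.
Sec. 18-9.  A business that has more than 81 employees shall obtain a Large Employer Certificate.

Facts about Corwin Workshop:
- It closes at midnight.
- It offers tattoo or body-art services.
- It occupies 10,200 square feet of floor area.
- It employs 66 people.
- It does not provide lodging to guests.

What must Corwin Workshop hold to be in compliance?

Sec. 18-1. does not provide lodging to guests; floor area 10,200 square feet > 8,800 square feet → Lodging Permit not required.
Sec. 18-2. floor area 10,200 square feet ≤ 13,100 square feet → Large Premises License not required.
Sec. 18-3. does not provide lodging to guests → Compliance License not required.
Sec. 18-4. floor area 10,200 square feet < 12,800 square feet → Standard Certificate not required.
Sec. 18-5. employees 66 < 81; closes midnight, at/before 1:00 AM → Operating Permit not required.
Sec. 18-6. closes midnight, at/before 1:00 AM → Late-Night Authorization not required.
Sec. 18-7. floor area 10,200 square feet > 8,200 square feet; employees 66 < 85 → Compliance Permit not required.
Sec. 18-8. closes midnight, at/before 1:00 AM → Municipal Certificate not required.
Sec. 18-9. employees 66 ≤ 81 → Large Employer Certificate not required.

None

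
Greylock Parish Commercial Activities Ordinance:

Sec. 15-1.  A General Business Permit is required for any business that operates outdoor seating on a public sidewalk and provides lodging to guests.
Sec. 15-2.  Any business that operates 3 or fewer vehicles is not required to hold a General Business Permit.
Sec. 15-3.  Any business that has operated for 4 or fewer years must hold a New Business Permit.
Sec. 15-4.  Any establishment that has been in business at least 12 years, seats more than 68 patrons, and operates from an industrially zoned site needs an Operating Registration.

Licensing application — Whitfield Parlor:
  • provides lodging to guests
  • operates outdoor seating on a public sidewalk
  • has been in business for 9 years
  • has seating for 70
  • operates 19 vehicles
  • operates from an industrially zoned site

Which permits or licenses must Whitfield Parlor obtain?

General Business Permit

Sec. 15-1. operates outdoor seating on a public sidewalk; provides lodging to guests → General Business Permit required.
Sec. 15-2. vehicles 19 > 3 → General Business Permit exemption does not apply.
Sec. 15-3. years in business 9 > 4 → New Business Permit not required.
Sec. 15-4. years in business 9 < 12; seating 70 > 68; operates from an industrially zoned site → Operating Registration not required.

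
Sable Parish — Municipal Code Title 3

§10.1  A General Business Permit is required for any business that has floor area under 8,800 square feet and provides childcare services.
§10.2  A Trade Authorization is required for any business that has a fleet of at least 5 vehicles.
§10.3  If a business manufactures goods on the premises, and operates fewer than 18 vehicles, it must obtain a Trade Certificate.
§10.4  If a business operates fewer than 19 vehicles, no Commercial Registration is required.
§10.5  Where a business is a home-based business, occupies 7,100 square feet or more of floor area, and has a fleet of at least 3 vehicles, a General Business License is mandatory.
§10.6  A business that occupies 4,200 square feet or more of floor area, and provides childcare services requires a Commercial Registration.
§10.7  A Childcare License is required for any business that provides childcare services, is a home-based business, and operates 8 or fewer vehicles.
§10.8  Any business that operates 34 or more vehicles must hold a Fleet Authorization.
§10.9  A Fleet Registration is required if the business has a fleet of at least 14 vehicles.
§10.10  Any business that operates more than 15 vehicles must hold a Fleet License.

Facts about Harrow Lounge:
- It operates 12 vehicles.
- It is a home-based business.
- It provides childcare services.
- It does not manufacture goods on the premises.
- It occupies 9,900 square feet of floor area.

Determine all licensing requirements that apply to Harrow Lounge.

§10.1 floor area 9,900 square feet ≥ 8,800 square feet; provides childcare services → General Business Permit not required.
§10.2 vehicles 12 ≥ 5 → Trade Authorization required.
§10.3 does not manufacture goods on the premises; vehicles 12 < 18 → Trade Certificate not required.
§10.4 vehicles 12 < 19 → exempt from Commercial Registration.
§10.5 is a home-based business; floor area 9,900 square feet ≥ 7,100 square feet; vehicles 12 ≥ 3 → General Business License required.
§10.6 floor area 9,900 square feet ≥ 4,200 square feet; provides childcare services → Commercial Registration required.
§10.7 provides childcare services; is a home-based business; vehicles 12 > 8 → Childcare License not required.
§10.8 vehicles 12 < 34 → Fleet Authorization not required.
§10.9 vehicles 12 < 14 → Fleet Registration not required.
§10.10 vehicles 12 ≤ 15 → Fleet License not required.

General Business License, Trade Authorization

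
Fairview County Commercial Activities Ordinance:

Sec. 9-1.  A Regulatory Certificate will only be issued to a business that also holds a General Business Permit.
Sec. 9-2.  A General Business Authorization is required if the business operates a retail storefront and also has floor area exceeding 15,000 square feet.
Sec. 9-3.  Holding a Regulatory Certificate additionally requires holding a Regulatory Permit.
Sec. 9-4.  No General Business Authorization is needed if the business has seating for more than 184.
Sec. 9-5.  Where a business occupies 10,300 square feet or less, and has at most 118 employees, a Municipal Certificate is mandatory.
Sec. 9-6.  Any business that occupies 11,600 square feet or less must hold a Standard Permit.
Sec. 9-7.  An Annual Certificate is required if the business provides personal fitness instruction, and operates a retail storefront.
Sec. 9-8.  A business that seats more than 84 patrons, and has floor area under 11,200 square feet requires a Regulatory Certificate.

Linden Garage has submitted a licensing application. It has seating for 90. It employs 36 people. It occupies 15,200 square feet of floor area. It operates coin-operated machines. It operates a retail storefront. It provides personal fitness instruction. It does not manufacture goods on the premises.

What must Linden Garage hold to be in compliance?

Sec. 9-1. Regulatory Certificate is not required → no effect.
Sec. 9-2. operates a retail storefront; floor area 15,200 square feet > 15,000 square feet → General Business Authorization required.
Sec. 9-3. Regulatory Certificate is not required → no effect.
Sec. 9-4. seating 90 ≤ 184 → General Business Authorization exemption does not apply.
Sec. 9-5. floor area 15,200 square feet > 10,300 square feet; employees 36 ≤ 118 → Municipal Certificate not required.
Sec. 9-6. floor area 15,200 square feet > 11,600 square feet → Standard Permit not required.
Sec. 9-7. provides personal fitness instruction; operates a retail storefront → Annual Certificate required.
Sec. 9-8. seating 90 > 84; floor area 15,200 square feet ≥ 11,200 square feet → Regulatory Certificate not required.

Annual Certificate, General Business Authorization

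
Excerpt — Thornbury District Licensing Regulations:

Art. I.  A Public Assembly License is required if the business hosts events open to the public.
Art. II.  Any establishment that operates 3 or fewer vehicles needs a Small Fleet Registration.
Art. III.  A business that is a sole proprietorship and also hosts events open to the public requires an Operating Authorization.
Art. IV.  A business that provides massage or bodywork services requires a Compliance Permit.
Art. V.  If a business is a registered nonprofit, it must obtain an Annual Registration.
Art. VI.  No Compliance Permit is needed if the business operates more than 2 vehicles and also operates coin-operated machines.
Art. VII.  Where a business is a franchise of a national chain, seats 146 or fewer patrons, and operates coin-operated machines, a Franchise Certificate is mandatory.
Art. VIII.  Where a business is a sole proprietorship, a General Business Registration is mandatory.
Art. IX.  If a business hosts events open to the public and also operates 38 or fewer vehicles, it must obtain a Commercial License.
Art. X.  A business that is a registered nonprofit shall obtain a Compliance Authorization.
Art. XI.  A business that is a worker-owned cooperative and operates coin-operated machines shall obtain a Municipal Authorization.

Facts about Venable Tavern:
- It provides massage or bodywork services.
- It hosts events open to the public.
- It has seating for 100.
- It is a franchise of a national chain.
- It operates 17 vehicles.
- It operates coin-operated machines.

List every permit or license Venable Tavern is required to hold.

Art. I. hosts events open to the public → Public Assembly License required.
Art. II. vehicles 17 > 3 → Small Fleet Registration not required.
Art. III. is a franchise of a national chain (not: is a sole proprietorship); hosts events open to the public → Operating Authorization not required.
Art. IV. provides massage or bodywork services → Compliance Permit required.
Art. V. is a franchise of a national chain (not: is a registered nonprofit) → Annual Registration not required.
Art. VI. vehicles 17 > 2; operates coin-operated machines → exempt from Compliance Permit.
Art. VII. is a franchise of a national chain; seating 100 ≤ 146; operates coin-operated machines → Franchise Certificate required.
Art. VIII. is a franchise of a national chain (not: is a sole proprietorship) → General Business Registration not required.
Art. IX. hosts events open to the public; vehicles 17 ≤ 38 → Commercial License required.
Art. X. is a franchise of a national chain (not: is a registered nonprofit) → Compliance Authorization not required.
Art. XI. is a franchise of a national chain (not: is a worker-owned cooperative); operates coin-operated machines → Municipal Authorization not required.

Commercial License, Franchise Certificate, Public Assembly License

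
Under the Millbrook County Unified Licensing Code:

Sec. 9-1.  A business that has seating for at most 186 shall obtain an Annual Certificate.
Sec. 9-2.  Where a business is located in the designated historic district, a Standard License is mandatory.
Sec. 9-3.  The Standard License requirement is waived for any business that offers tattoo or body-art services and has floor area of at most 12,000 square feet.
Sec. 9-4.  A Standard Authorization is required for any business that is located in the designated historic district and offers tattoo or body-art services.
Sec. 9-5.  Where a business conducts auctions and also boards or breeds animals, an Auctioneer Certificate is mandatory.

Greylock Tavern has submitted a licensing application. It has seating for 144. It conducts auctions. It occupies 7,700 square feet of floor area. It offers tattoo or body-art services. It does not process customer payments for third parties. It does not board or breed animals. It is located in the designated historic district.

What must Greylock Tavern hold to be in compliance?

Sec. 9-1. seating 144 ≤ 186 → Annual Certificate required.
Sec. 9-2. is located in the designated historic district → Standard License required.
Sec. 9-3. offers tattoo or body-art services; floor area 7,700 square feet ≤ 12,000 square feet → exempt from Standard License.
Sec. 9-4. is located in the designated historic district; offers tattoo or body-art services → Standard Authorization required.
Sec. 9-5. conducts auctions; does not board or breed animals → Auctioneer Certificate not required.

Annual Certificate, Standard Authorization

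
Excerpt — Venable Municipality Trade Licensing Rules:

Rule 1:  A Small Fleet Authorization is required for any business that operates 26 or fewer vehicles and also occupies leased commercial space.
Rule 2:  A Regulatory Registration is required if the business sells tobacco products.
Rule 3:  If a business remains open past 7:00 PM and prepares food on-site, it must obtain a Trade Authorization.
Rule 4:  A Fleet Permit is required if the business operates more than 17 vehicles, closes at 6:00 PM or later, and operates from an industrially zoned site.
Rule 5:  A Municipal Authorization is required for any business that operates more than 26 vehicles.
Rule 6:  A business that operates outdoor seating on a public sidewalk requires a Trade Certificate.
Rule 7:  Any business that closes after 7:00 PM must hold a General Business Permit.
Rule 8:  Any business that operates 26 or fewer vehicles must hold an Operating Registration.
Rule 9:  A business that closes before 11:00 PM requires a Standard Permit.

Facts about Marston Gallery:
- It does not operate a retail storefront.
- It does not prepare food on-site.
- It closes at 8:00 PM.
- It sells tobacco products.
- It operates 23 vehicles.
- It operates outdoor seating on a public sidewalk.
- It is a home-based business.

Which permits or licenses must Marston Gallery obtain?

Rule 1: vehicles 23 ≤ 26; is a home-based business (not: occupies leased commercial space) → Small Fleet Authorization not required.
Rule 2: sells tobacco products → Regulatory Registration required.
Rule 3: closes 8:00 PM, after 7:00 PM; does not prepare food on-site → Trade Authorization not required.
Rule 4: vehicles 23 > 17; closes 8:00 PM, after 6:00 PM; is a home-based business (not: operates from an industrially zoned site) → Fleet Permit not required.
Rule 5: vehicles 23 ≤ 26 → Municipal Authorization not required.
Rule 6: operates outdoor seating on a public sidewalk → Trade Certificate required.
Rule 7: closes 8:00 PM, after 7:00 PM → General Business Permit required.
Rule 8: vehicles 23 ≤ 26 → Operating Registration required.
Rule 9: closes 8:00 PM, at/before 11:00 PM → Standard Permit required.

General Business Permit, Operating Registration, Regulatory Registration, Standard Permit, Trade Certificate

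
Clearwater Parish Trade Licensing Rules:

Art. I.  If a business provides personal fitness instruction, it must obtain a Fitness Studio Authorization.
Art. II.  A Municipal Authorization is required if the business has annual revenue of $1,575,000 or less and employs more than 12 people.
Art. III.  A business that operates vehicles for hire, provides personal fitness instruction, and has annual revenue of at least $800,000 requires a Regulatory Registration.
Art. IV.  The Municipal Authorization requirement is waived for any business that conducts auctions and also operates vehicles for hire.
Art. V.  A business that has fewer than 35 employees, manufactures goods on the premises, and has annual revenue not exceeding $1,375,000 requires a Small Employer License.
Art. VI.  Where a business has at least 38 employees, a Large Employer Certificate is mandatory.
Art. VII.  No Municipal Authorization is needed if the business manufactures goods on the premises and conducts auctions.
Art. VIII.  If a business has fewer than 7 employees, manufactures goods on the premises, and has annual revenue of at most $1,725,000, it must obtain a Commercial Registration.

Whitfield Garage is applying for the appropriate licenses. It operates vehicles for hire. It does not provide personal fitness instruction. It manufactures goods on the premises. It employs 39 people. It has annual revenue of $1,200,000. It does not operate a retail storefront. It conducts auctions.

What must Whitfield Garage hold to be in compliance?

Art. I. does not provide personal fitness instruction → Fitness Studio Authorization not required.
Art. II. revenue $1,200,000 ≤ $1,575,000; employees 39 > 12 → Municipal Authorization required.
Art. III. operates vehicles for hire; does not provide personal fitness instruction; revenue $1,200,000 ≥ $800,000 → Regulatory Registration not required.
Art. IV. conducts auctions; operates vehicles for hire → exempt from Municipal Authorization.
Art. V. employees 39 ≥ 35; manufactures goods on the premises; revenue $1,200,000 ≤ $1,375,000 → Small Employer License not required.
Art. VI. employees 39 ≥ 38 → Large Employer Certificate required.
Art. VII. manufactures goods on the premises; conducts auctions → exempt from Municipal Authorization.
Art. VIII. employees 39 ≥ 7; manufactures goods on the premises; revenue $1,200,000 ≤ $1,725,000 → Commercial Registration not required.

Large Employer Certificate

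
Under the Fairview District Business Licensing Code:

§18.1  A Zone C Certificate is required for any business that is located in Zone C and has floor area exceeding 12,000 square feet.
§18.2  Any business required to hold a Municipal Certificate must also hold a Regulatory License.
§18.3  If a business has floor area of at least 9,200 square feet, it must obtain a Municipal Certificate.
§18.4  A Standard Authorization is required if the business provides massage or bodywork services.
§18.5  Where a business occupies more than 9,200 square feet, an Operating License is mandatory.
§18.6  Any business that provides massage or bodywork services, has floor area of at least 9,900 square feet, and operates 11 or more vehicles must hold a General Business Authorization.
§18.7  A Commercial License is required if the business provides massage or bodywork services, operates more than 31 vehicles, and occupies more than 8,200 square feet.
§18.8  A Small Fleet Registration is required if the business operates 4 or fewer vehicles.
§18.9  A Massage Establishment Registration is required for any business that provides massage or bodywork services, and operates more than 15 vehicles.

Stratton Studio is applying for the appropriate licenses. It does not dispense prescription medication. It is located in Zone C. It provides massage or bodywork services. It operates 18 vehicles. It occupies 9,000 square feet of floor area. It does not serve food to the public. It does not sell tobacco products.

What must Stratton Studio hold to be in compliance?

§18.1 is located in Zone C; floor area 9,000 square feet ≤ 12,000 square feet → Zone C Certificate not required.
§18.2 Municipal Certificate is not required → no effect.
§18.3 floor area 9,000 square feet < 9,200 square feet → Municipal Certificate not required.
§18.4 provides massage or bodywork services → Standard Authorization required.
§18.5 floor area 9,000 square feet ≤ 9,200 square feet → Operating License not required.
§18.6 provides massage or bodywork services; floor area 9,000 square feet < 9,900 square feet; vehicles 18 ≥ 11 → General Business Authorization not required.
§18.7 provides massage or bodywork services; vehicles 18 ≤ 31; floor area 9,000 square feet > 8,200 square feet → Commercial License not required.
§18.8 vehicles 18 > 4 → Small Fleet Registration not required.
§18.9 provides massage or bodywork services; vehicles 18 > 15 → Massage Establishment Registration required.

Massage Establishment Registration, Standard Authorization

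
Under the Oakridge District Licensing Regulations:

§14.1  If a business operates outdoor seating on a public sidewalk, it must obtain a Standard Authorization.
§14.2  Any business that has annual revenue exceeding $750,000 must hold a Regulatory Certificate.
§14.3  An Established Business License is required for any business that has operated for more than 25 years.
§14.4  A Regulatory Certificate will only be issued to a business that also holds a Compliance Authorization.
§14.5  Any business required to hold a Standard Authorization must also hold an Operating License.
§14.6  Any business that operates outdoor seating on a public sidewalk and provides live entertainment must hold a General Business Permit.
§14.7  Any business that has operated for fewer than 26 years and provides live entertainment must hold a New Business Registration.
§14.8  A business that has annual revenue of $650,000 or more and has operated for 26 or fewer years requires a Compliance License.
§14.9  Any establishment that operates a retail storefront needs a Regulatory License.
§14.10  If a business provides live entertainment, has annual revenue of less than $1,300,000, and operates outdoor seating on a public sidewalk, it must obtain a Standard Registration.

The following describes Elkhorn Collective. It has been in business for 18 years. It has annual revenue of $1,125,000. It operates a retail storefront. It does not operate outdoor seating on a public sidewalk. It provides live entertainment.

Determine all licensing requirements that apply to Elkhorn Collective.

Compliance Authorization, Compliance License, New Business Registration, Regulatory Certificate, Regulatory License

§14.1 does not operate outdoor seating on a public sidewalk → Standard Authorization not required.
§14.2 revenue $1,125,000 > $750,000 → Regulatory Certificate required.
§14.3 years in business 18 ≤ 25 → Established Business License not required.
§14.4 Regulatory Certificate is required → Compliance Authorization also required.
§14.5 Standard Authorization is not required → no effect.
§14.6 does not operate outdoor seating on a public sidewalk; provides live entertainment → General Business Permit not required.
§14.7 years in business 18 < 26; provides live entertainment → New Business Registration required.
§14.8 revenue $1,125,000 ≥ $650,000; years in business 18 ≤ 26 → Compliance License required.
§14.9 operates a retail storefront → Regulatory License required.
§14.10 provides live entertainment; revenue $1,125,000 < $1,300,000; does not operate outdoor seating on a public sidewalk → Standard Registration not required.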